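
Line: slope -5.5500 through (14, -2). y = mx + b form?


y + 2 = -5.5500(x - 14)
y = -5.5500x - 2 + 5.5500*14
y = -5.5500x + 75.7000

y = -5.5500x + 75.7000


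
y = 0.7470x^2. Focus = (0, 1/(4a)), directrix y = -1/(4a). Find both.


a = 0.7470
1/(4a) = 0.3347
Focus = (0, 0.3347)
Directrix: y = -0.3347

Focus = (0, 0.3347), Directrix: y = -0.3347


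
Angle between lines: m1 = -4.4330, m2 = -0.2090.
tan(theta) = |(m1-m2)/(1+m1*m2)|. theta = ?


m1-m2 = -4.224
1+m1*m2 = 1.926497
tan(theta) = |-4.224/1.926497| = 2.192581
theta = arctan(|-4.224/1.926497|) = 65.4831 degrees (acute angle)

65.4831 degrees


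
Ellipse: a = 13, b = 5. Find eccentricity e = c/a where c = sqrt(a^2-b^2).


c = sqrt(169-25) = sqrt(144) = 12.0000
e = c/a = 12/13 = 0.9231

e = 0.9231


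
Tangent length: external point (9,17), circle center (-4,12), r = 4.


d = sqrt((9+ 4)^2 + (17-12)^2) = sqrt(169+25) = 13.9284
L = sqrt(194.0000 - 16) = sqrt(178.0000) = 13.3417

13.3417


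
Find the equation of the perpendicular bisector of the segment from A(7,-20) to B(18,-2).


Midpoint = (12.5, -11)
Slope of AB = dy/dx = 18/11 = 1.6364
Perp slope = -dx/dy = -11/18 = -0.6111
b = My - (perp slope)*Mx = -11 + (11*12.5)/18 = -11 + 7.6389 = -3.3611

y = -0.6111x - 3.3611


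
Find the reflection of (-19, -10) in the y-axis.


Reflection rule for y-axis: (-x, y)
(-19, -10) -> (19, -10)

(19, -10)


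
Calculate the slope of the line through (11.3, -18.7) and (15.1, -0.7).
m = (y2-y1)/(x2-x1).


dy = -0.7 + 18.7 = 18.0
dx = 15.1 - 11.3 = 3.8
m = 18.0/3.8 = 4.7368

m = 4.7368


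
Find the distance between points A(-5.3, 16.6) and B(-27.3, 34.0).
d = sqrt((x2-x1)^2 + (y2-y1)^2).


dx = -27.3 + 5.3 = -22.0
dy = 34.0 - 16.6 = 17.4
d = sqrt(484.0 + 302.76) = sqrt(786.76) = 28.0492

28.0492


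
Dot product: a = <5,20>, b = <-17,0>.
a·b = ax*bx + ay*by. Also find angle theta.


a·b = 5*(-17) + 20*0 = -85 + 0 = -85
|a| = sqrt(25+400) = 20.6155
|b| = sqrt(289+0) = 17.0000
cos(theta) = -85/(sqrt(425)*sqrt(289)) = -85/sqrt(122825) = -0.242536
theta = arccos(-85/sqrt(122825)) = 104.0362 degrees

a·b = -85, theta = 104.0362 deg


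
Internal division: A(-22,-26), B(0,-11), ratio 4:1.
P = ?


Px = (4*0 + 1*(-22))/5 = -22/5 = -4.4000
Py = (4*(-11) + 1*(-26))/5 = -70/5 = -14.0000

P = (-4.4000, -14.0000)


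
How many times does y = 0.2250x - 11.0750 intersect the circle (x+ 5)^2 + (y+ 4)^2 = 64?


Substitute y = 0.2250x - 11.0750: (x+ 5)^2 + (0.2250x- 11.0750+ 4)^2 = 64
Expand to Ax^2 + Bx + C = 0, where b-k = -7.075
A = 1+m^2 = 1.050625
B = 2(m(b-k) - h) = 2(0.2250*(-7.075) + 5) = 6.81625
C = h^2 + (b-k)^2 - r^2 = 25 + 50.055625 - 64 = 11.055625
disc = B^2-4AC = 46.4613 - 46.4613 = 0
disc = 0

1 intersection point (tangent)


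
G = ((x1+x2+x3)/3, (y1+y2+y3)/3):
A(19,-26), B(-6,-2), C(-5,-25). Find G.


Gx = (19- 6- 5)/3 = 8/3 = 2.6667
Gy = (-26- 2- 25)/3 = -53/3 = -17.6667

G = (2.6667, -17.6667)


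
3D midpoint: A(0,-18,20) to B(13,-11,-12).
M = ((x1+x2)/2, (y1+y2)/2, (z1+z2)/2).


Mx = (0+13)/2 = 6.5000
My = (-18- 11)/2 = -14.5000
Mz = (20- 12)/2 = 4.0000

M = (6.5000, -14.5000, 4.0000)


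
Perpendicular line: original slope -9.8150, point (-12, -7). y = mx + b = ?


Perpendicular slope = -1/m1 = -1/(-9.8150) = 0.1019
b2 = y0 - m2*x0 = -7 - 12/(-9.8150) = -7 + 1.2226 = -5.7774

y = 0.1019x - 5.7774


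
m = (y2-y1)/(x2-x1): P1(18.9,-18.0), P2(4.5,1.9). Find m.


dy = 1.9 + 18.0 = 19.9
dx = 4.5 - 18.9 = -14.4
m = 19.9/(-14.4) = -1.3819

m = -1.3819


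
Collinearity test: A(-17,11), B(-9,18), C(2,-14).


-17*(18+ 14) - 9*(-14-11) + 2*(11-18)
= -544 + 225 - 14 = -333

No, not collinear (determinant = -333)


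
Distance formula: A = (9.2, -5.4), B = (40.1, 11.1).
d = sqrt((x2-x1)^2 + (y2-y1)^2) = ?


dx = 40.1 - 9.2 = 30.9
dy = 11.1 + 5.4 = 16.5
d = sqrt(954.81 + 272.25) = sqrt(1227.06) = 35.0294

35.0294


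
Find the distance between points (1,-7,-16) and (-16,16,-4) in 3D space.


dx=-17, dy=23, dz=12
d = sqrt(289+529+144) = sqrt(962) = 31.0161

31.0161


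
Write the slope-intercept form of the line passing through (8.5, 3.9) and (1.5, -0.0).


m = (-3.9)/(-7.0) = 0.5571
b = y1 - m*x1 = 3.9 - (-3.9*8.5)/(-7.0) = 3.9 - 4.7357 = -0.8357

y = 0.5571x - 0.8357


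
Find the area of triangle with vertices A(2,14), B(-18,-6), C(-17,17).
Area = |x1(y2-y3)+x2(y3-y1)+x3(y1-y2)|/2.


2*(-6-17) = -46
-18*(17-14) = -54
-17*(14+ 6) = -340
sum = -440
Area = |-440|/2 = 220.0000

220.0000 sq units


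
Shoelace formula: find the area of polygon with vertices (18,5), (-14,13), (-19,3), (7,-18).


sum(xi*y_{i+1}) = 18*13 - 14*3 - 19*(-18) + 7*5 = 569
sum(yi*x_{i+1}) = 5*(-14) + 13*(-19) + 3*7 - 18*18 = -620
Area = |569 + 620|/2 = 1189/2 = 594.5000

594.5000 sq units


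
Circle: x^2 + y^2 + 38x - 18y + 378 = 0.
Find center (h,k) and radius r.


h = -D/2 = -38/2 = -19
k = -E/2 = 18/2 = 9
r^2 = h^2 + k^2 - F = 361 + 81 - 378 = 64
r = 8

Center (-19, 9), radius = 8


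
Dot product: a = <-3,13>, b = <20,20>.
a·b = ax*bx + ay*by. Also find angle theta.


a·b = -3*20 + 13*20 = -60 + 260 = 200
|a| = sqrt(9+169) = 13.3417
|b| = sqrt(400+400) = 28.2843
cos(theta) = 200/(sqrt(178)*sqrt(800)) = 200/sqrt(142400) = 0.529999
theta = arccos(200/sqrt(142400)) = 57.9946 degrees

a·b = 200, theta = 57.9946 deg


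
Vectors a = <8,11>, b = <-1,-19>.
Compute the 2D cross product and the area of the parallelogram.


cross = 8*(-19) - 11*(-1) = -152 + 11 = -141
Parallelogram area = |-141| = 141

cross = -141, parallelogram area = 141


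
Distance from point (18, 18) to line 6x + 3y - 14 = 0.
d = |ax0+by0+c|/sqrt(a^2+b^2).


|6*18 + 3*18 - 14| = |148| = 148
sqrt(36 + 9) = sqrt(45) = 6.7082
d = 148/sqrt(45) = 22.0625

22.0625


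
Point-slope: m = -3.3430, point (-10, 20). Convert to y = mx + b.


y - 20 = -3.3430(x + 10)
y = -3.3430x + 20 + 3.3430*(-10)
y = -3.3430x - 13.4300

y = -3.3430x - 13.4300


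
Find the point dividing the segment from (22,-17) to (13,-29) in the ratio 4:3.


Px = (4*13 + 3*22)/7 = 118/7 = 16.8571
Py = (4*(-29) + 3*(-17))/7 = -167/7 = -23.8571

P = (16.8571, -23.8571)


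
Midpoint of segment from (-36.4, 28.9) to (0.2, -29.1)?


Mx = (-36.4 + 0.2)/2 = -36.2/2 = -18.1000
My = (28.9 - 29.1)/2 = -0.2/2 = -0.1000

(-18.1000, -0.1000)


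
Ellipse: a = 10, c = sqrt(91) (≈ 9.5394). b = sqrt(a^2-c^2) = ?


b^2 = 10^2 - (sqrt(91))^2 = 100 - 91 = 9
b = sqrt(9) = 3

b = 3


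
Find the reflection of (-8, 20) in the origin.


Reflection rule for origin: (-x, -y)
(-8, 20) -> (8, -20)

(8, -20)


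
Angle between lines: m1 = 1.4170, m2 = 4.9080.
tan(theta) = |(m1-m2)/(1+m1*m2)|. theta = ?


m1-m2 = -3.491
1+m1*m2 = 7.954636
tan(theta) = |-3.491/7.954636| = 0.438864
theta = arctan(|-3.491/7.954636|) = 23.6949 degrees (acute angle)

23.6949 degrees


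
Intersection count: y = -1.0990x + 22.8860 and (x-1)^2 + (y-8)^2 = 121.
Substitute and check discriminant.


Substitute y = -1.0990x + 22.8860: (x-1)^2 + (-1.0990x+22.8860-8)^2 = 121
Expand to Ax^2 + Bx + C = 0, where b-k = 14.886
A = 1+m^2 = 2.207801
B = 2(m(b-k) - h) = 2(-1.0990*14.886 - 1) = -34.719428
C = h^2 + (b-k)^2 - r^2 = 1 + 221.592996 - 121 = 101.592996
disc = B^2-4AC = 1205.4387 - 897.1885 = 308.2502
disc > 0

2 intersection points


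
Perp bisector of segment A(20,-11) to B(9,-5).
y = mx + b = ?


Midpoint = (14.5, -8)
Slope of AB = dy/dx = 6/(-11) = -0.5455
Perp slope = -dx/dy = 11/6 = 1.8333
b = My - (perp slope)*Mx = -8 + (-11*14.5)/6 = -8 - 26.5833 = -34.5833

y = 1.8333x - 34.5833


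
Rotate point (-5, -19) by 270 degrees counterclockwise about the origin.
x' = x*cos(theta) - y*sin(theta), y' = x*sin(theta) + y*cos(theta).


cos(270) = 0, sin(270) = -1
x' = -5*0 + 19*(-1) = -19
y' = -5*(-1) - 19*0 = 5

(-19, 5)


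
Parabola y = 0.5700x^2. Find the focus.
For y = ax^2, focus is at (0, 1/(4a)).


a = 0.5700
4a = 2.2800
focus = (0, 1/2.2800) = (0, 0.4386)

Focus = (0, 0.4386)


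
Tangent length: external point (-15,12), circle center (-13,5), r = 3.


d = sqrt((-15+ 13)^2 + (12-5)^2) = sqrt(4+49) = 7.2801
L = sqrt(53.0000 - 9) = sqrt(44.0000) = 6.6332

6.6332


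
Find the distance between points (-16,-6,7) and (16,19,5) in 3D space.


dx=32, dy=25, dz=-2
d = sqrt(1024+625+4) = sqrt(1653) = 40.6571

40.6571


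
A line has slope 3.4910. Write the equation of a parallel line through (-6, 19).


Parallel lines have equal slopes.
m2 = 3.4910
b2 = 19 - 3.4910*(-6) = 39.9460

y = 3.4910x + 39.9460


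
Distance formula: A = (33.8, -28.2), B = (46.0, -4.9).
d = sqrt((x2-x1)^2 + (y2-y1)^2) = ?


dx = 46.0 - 33.8 = 12.2
dy = -4.9 + 28.2 = 23.3
d = sqrt(148.84 + 542.89) = sqrt(691.73) = 26.3008

26.3008


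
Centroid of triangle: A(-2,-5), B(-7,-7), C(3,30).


Gx = (-2- 7+3)/3 = -6/3 = -2.0000
Gy = (-5- 7+30)/3 = 18/3 = 6.0000

G = (-2.0000, 6.0000)


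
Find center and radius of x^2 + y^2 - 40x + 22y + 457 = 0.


h = -D/2 = 40/2 = 20
k = -E/2 = -22/2 = -11
r^2 = h^2 + k^2 - F = 400 + 121 - 457 = 64
r = 8

Center (20, -11), radius = 8


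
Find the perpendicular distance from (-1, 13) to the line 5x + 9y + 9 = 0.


|5*(-1) + 9*13 + 9| = |121| = 121
sqrt(25 + 81) = sqrt(106) = 10.2956
d = 121/sqrt(106) = 11.7526

11.7526


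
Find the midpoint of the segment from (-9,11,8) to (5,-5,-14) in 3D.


Mx = (-9+5)/2 = -2.0000
My = (11- 5)/2 = 3.0000
Mz = (8- 14)/2 = -3.0000

M = (-2.0000, 3.0000, -3.0000)


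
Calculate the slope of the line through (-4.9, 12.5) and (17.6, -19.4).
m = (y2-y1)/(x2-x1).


dy = -19.4 - 12.5 = -31.9
dx = 17.6 + 4.9 = 22.5
m = -31.9/22.5 = -1.4178

m = -1.4178


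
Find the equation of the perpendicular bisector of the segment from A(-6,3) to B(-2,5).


Midpoint = (-4, 4)
Slope of AB = dy/dx = 2/4 = 0.5000
Perp slope = -dx/dy = -4/2 = -2.0000
b = My - (perp slope)*Mx = 4 + (4*(-4))/2 = 4 - 8.0000 = -4.0000

y = -2.0000x - 4.0000


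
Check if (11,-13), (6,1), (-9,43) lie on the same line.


11*(1-43) + 6*(43+ 13) - 9*(-13-1)
= -462 + 336 + 126 = 0

Yes, collinear (determinant = 0)


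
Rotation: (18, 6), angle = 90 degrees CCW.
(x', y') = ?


cos(90) = 0, sin(90) = 1
x' = 18*0 - 6*1 = -6
y' = 18*1 + 6*0 = 18

(-6, 18)


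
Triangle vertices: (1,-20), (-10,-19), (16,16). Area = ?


1*(-19-16) = -35
-10*(16+ 20) = -360
16*(-20+ 19) = -16
sum = -411
Area = |-411|/2 = 205.5000

205.5000 sq units


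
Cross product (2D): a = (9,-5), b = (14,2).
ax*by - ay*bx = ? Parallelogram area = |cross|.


cross = 9*2 + 5*14 = 18 + 70 = 88
Parallelogram area = |88| = 88

cross = 88, parallelogram area = 88


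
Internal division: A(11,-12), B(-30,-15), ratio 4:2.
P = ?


Px = (4*(-30) + 2*11)/6 = -98/6 = -16.3333
Py = (4*(-15) + 2*(-12))/6 = -84/6 = -14.0000

P = (-16.3333, -14.0000)


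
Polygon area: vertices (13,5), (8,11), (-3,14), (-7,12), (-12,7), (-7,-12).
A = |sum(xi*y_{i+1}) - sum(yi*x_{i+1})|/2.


sum(xi*y_{i+1}) = 13*11 + 8*14 - 3*12 - 7*7 - 12*(-12) - 7*5 = 279
sum(yi*x_{i+1}) = 5*8 + 11*(-3) + 14*(-7) + 12*(-12) + 7*(-7) - 12*13 = -440
Area = |279 + 440|/2 = 719/2 = 359.5000

359.5000 sq units


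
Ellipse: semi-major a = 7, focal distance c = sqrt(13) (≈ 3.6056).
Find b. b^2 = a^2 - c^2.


b^2 = 7^2 - (sqrt(13))^2 = 49 - 13 = 36
b = sqrt(36) = 6

b = 6


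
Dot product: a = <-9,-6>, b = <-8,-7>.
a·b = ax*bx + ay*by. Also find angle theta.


a·b = -9*(-8) - 6*(-7) = 72 + 42 = 114
|a| = sqrt(81+36) = 10.8167
|b| = sqrt(64+49) = 10.6301
cos(theta) = 114/(sqrt(117)*sqrt(113)) = 114/sqrt(13221) = 0.991454
theta = arccos(114/sqrt(13221)) = 7.4959 degrees

a·b = 114, theta = 7.4959 deg


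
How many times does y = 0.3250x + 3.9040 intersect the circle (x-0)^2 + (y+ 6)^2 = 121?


Substitute y = 0.3250x + 3.9040: (x-0)^2 + (0.3250x+3.9040+ 6)^2 = 121
Expand to Ax^2 + Bx + C = 0, where b-k = 9.904
A = 1+m^2 = 1.105625
B = 2(m(b-k) - h) = 2(0.3250*9.904 - 0) = 6.4376
C = h^2 + (b-k)^2 - r^2 = 0 + 98.089216 - 121 = -22.910784
disc = B^2-4AC = 41.4427 + 101.3229 = 142.7656
disc > 0

2 intersection points


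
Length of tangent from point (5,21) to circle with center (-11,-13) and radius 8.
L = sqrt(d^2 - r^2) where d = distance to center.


d = sqrt((5+ 11)^2 + (21+ 13)^2) = sqrt(256+1156) = 37.5766
L = sqrt(1412.0000 - 64) = sqrt(1348.0000) = 36.7151

36.7151


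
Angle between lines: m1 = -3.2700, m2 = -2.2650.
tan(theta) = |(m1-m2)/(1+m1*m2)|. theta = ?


m1-m2 = -1.005
1+m1*m2 = 8.40655
tan(theta) = |-1.005/8.40655| = 0.119550
theta = arctan(|-1.005/8.40655|) = 6.8173 degrees (acute angle)

6.8173 degrees


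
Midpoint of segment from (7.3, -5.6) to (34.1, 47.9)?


Mx = (7.3 + 34.1)/2 = 41.4/2 = 20.7000
My = (-5.6 + 47.9)/2 = 42.3/2 = 21.1500

(20.7000, 21.1500)


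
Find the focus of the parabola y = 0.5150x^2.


a = 0.5150
4a = 2.0600
focus = (0, 1/2.0600) = (0, 0.4854)

Focus = (0, 0.4854)


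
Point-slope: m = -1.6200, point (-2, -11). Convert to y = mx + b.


y + 11 = -1.6200(x + 2)
y = -1.6200x - 11 + 1.6200*(-2)
y = -1.6200x - 14.2400

y = -1.6200x - 14.2400


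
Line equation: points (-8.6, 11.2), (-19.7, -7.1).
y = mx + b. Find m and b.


m = (-18.3)/(-11.1) = 1.6486
b = y1 - m*x1 = 11.2 - (-18.3*(-8.6))/(-11.1) = 11.2 + 14.1784 = 25.3784

y = 1.6486x + 25.3784


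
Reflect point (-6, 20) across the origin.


Reflection rule for origin: (-x, -y)
(-6, 20) -> (6, -20)

(6, -20)


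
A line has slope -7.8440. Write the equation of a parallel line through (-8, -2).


Parallel lines have equal slopes.
m2 = -7.8440
b2 = -2 + 7.8440*(-8) = -64.7520

y = -7.8440x - 64.7520


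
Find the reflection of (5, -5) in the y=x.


Reflection rule for y=x: (y, x)
(5, -5) -> (-5, 5)

(-5, 5)


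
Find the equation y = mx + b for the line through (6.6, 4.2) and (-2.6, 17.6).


m = (13.4)/(-9.2) = -1.4565
b = y1 - m*x1 = 4.2 - (13.4*6.6)/(-9.2) = 4.2 + 9.6130 = 13.8130

y = -1.4565x + 13.8130


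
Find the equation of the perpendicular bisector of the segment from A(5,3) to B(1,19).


Midpoint = (3, 11)
Slope of AB = dy/dx = 16/(-4) = -4.0000
Perp slope = -dx/dy = 4/16 = 0.2500
b = My - (perp slope)*Mx = 11 + (-4*3)/16 = 11 - 0.7500 = 10.2500

y = 0.2500x + 10.2500


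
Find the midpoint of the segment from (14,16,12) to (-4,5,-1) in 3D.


Mx = (14- 4)/2 = 5.0000
My = (16+5)/2 = 10.5000
Mz = (12- 1)/2 = 5.5000

M = (5.0000, 10.5000, 5.5000)


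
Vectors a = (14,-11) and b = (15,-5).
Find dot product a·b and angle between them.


a·b = 14*15 - 11*(-5) = 210 + 55 = 265
|a| = sqrt(196+121) = 17.8045
|b| = sqrt(225+25) = 15.8114
cos(theta) = 265/(sqrt(317)*sqrt(250)) = 265/sqrt(79250) = 0.941339
theta = arccos(265/sqrt(79250)) = 19.7223 degrees

a·b = 265, theta = 19.7223 deg


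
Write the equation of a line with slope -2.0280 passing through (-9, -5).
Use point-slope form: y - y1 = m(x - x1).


y + 5 = -2.0280(x + 9)
y = -2.0280x - 5 + 2.0280*(-9)
y = -2.0280x - 23.2520

y = -2.0280x - 23.2520


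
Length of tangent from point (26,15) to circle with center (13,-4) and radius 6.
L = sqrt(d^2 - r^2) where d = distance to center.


d = sqrt((26-13)^2 + (15+ 4)^2) = sqrt(169+361) = 23.0217
L = sqrt(530.0000 - 36) = sqrt(494.0000) = 22.2261

22.2261


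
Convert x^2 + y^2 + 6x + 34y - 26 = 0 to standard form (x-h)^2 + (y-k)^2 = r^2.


h = -D/2 = -6/2 = -3
k = -E/2 = -34/2 = -17
r^2 = h^2 + k^2 - F = 9 + 289 + 26 = 324
r = 18

Center (-3, -17), radius = 18


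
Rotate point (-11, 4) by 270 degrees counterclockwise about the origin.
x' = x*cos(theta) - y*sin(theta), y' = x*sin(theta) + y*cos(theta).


cos(270) = 0, sin(270) = -1
x' = -11*0 - 4*(-1) = 4
y' = -11*(-1) + 4*0 = 11

(4, 11)


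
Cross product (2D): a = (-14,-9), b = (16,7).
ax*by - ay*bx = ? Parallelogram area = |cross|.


cross = -14*7 + 9*16 = -98 + 144 = 46
Parallelogram area = |46| = 46

cross = 46, parallelogram area = 46


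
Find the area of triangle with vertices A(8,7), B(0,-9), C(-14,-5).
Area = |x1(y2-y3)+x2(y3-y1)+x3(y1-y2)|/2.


8*(-9+ 5) = -32
0*(-5-7) = 0
-14*(7+ 9) = -224
sum = -256
Area = |-256|/2 = 128.0000

128.0000 sq units


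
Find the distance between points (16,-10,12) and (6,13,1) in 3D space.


dx=-10, dy=23, dz=-11
d = sqrt(100+529+121) = sqrt(750) = 27.3861

27.3861


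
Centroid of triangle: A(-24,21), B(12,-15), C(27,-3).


Gx = (-24+12+27)/3 = 15/3 = 5.0000
Gy = (21- 15- 3)/3 = 3/3 = 1.0000

G = (5.0000, 1.0000)


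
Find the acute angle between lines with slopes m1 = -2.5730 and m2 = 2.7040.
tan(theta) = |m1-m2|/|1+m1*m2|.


m1-m2 = -5.277
1+m1*m2 = -5.957392
tan(theta) = |-5.277/(-5.957392)| = 0.885790
theta = arctan(|-5.277/(-5.957392)|) = 41.5342 degrees (acute angle)

41.5342 degrees


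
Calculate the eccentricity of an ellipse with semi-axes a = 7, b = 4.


c = sqrt(49-16) = sqrt(33) = 5.7446
e = c/a = sqrt(33)/7 = 0.8207

e = 0.8207


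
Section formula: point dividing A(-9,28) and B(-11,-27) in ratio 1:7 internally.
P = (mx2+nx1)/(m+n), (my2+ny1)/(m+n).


Px = (1*(-11) + 7*(-9))/8 = -74/8 = -9.2500
Py = (1*(-27) + 7*28)/8 = 169/8 = 21.1250

P = (-9.2500, 21.1250)


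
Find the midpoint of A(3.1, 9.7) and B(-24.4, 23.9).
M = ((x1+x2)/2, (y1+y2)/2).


Mx = (3.1 - 24.4)/2 = -21.3/2 = -10.6500
My = (9.7 + 23.9)/2 = 33.6/2 = 16.8000

(-10.6500, 16.8000)


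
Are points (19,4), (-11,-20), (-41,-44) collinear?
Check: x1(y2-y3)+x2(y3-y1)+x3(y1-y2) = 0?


19*(-20+ 44) - 11*(-44-4) - 41*(4+ 20)
= 456 + 528 - 984 = 0

Yes, collinear (determinant = 0)


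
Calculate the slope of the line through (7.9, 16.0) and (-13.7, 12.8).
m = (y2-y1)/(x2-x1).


dy = 12.8 - 16.0 = -3.2
dx = -13.7 - 7.9 = -21.6
m = -3.2/(-21.6) = 0.1481

m = 0.1481


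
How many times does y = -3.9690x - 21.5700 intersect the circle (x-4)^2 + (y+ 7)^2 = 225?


Substitute y = -3.9690x - 21.5700: (x-4)^2 + (-3.9690x- 21.5700+ 7)^2 = 225
Expand to Ax^2 + Bx + C = 0, where b-k = -14.57
A = 1+m^2 = 16.752961
B = 2(m(b-k) - h) = 2(-3.9690*(-14.57) - 4) = 107.65666
C = h^2 + (b-k)^2 - r^2 = 16 + 212.2849 - 225 = 3.2849
disc = B^2-4AC = 11589.9564 - 220.1272 = 11369.8292
disc > 0

2 intersection points


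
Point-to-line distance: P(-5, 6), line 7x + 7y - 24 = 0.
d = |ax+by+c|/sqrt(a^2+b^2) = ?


|7*(-5) + 7*6 - 24| = |-17| = 17
sqrt(49 + 49) = sqrt(98) = 9.8995
d = 17/sqrt(98) = 1.7173

1.7173


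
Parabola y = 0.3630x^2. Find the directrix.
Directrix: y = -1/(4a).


a = 0.3630
1/(4a) = 0.6887
directrix: y = -0.6887 = -0.6887

y = -0.6887


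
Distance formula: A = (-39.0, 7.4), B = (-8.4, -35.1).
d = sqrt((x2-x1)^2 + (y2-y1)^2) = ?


dx = -8.4 + 39.0 = 30.6
dy = -35.1 - 7.4 = -42.5
d = sqrt(936.36 + 1806.25) = sqrt(2742.61) = 52.3699

52.3699


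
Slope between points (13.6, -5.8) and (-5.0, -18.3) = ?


dy = -18.3 + 5.8 = -12.5
dx = -5.0 - 13.6 = -18.6
m = -12.5/(-18.6) = 0.6720

m = 0.6720


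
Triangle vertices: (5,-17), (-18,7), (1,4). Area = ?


5*(7-4) = 15
-18*(4+ 17) = -378
1*(-17-7) = -24
sum = -387
Area = |-387|/2 = 193.5000

193.5000 sq units


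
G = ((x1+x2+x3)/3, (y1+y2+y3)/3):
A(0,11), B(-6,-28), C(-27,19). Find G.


Gx = (0- 6- 27)/3 = -33/3 = -11.0000
Gy = (11- 28+19)/3 = 2/3 = 0.6667

G = (-11.0000, 0.6667)


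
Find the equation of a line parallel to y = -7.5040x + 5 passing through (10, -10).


Parallel lines have equal slopes.
m2 = -7.5040
b2 = -10 + 7.5040*10 = 65.0400

y = -7.5040x + 65.0400


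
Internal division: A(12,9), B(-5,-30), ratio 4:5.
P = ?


Px = (4*(-5) + 5*12)/9 = 40/9 = 4.4444
Py = (4*(-30) + 5*9)/9 = -75/9 = -8.3333

P = (4.4444, -8.3333)


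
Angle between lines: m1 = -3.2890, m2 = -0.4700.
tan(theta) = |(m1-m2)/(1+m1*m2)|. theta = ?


m1-m2 = -2.819
1+m1*m2 = 2.54583
tan(theta) = |-2.819/2.54583| = 1.107301
theta = arctan(|-2.819/2.54583|) = 47.9149 degrees (acute angle)

47.9149 degrees


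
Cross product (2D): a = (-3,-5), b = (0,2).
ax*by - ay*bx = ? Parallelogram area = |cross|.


cross = -3*2 + 5*0 = -6 - 0 = -6
Parallelogram area = |-6| = 6

cross = -6, parallelogram area = 6


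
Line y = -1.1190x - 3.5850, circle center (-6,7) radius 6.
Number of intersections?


Substitute y = -1.1190x - 3.5850: (x+ 6)^2 + (-1.1190x- 3.5850-7)^2 = 36
Expand to Ax^2 + Bx + C = 0, where b-k = -10.585
A = 1+m^2 = 2.252161
B = 2(m(b-k) - h) = 2(-1.1190*(-10.585) + 6) = 35.68923
C = h^2 + (b-k)^2 - r^2 = 36 + 112.042225 - 36 = 112.042225
disc = B^2-4AC = 1273.7211 - 1009.3485 = 264.3726
disc > 0

2 intersection points


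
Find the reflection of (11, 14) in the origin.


Reflection rule for origin: (-x, -y)
(11, 14) -> (-11, -14)

(-11, -14)


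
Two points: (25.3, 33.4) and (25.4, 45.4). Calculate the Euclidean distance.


dx = 25.4 - 25.3 = 0.1
dy = 45.4 - 33.4 = 12.0
d = sqrt(0.01 + 144.0) = sqrt(144.01) = 12.0004

12.0004


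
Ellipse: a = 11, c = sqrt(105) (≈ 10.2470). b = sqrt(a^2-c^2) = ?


b^2 = 11^2 - (sqrt(105))^2 = 121 - 105 = 16
b = sqrt(16) = 4

b = 4


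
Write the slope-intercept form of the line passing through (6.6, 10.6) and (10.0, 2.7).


m = (-7.9)/(3.4) = -2.3235
b = y1 - m*x1 = 10.6 - (-7.9*6.6)/(3.4) = 10.6 + 15.3353 = 25.9353

y = -2.3235x + 25.9353


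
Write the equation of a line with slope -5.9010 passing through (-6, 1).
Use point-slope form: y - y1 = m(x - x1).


y - 1 = -5.9010(x + 6)
y = -5.9010x + 1 + 5.9010*(-6)
y = -5.9010x - 34.4060

y = -5.9010x - 34.4060


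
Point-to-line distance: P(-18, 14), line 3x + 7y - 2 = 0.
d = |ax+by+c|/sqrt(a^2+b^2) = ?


|3*(-18) + 7*14 - 2| = |42| = 42
sqrt(9 + 49) = sqrt(58) = 7.6158
d = 42/sqrt(58) = 5.5149

5.5149


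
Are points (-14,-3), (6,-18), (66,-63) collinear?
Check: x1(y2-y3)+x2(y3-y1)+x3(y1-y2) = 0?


-14*(-18+ 63) + 6*(-63+ 3) + 66*(-3+ 18)
= -630 - 360 + 990 = 0

Yes, collinear (determinant = 0)


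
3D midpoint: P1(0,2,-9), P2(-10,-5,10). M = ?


Mx = (0- 10)/2 = -5.0000
My = (2- 5)/2 = -1.5000
Mz = (-9+10)/2 = 0.5000

M = (-5.0000, -1.5000, 0.5000)


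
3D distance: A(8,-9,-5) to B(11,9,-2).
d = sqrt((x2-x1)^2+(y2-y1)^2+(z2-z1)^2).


dx=3, dy=18, dz=3
d = sqrt(9+324+9) = sqrt(342) = 18.4932

18.4932


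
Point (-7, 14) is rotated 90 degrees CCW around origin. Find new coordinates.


cos(90) = 0, sin(90) = 1
x' = -7*0 - 14*1 = -14
y' = -7*1 + 14*0 = -7

(-14, -7)


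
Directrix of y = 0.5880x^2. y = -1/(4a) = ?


a = 0.5880
1/(4a) = 0.4252
directrix: y = -0.4252 = -0.4252

y = -0.4252


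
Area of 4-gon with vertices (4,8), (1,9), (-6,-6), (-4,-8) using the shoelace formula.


sum(xi*y_{i+1}) = 4*9 + 1*(-6) - 6*(-8) - 4*8 = 46
sum(yi*x_{i+1}) = 8*1 + 9*(-6) - 6*(-4) - 8*4 = -54
Area = |46 + 54|/2 = 100/2 = 50.0000

50.0000 sq units


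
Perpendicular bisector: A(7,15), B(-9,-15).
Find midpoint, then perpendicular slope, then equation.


Midpoint = (-1, 0)
Slope of AB = dy/dx = -30/(-16) = 1.8750
Perp slope = -dx/dy = -16/30 = -0.5333
b = My - (perp slope)*Mx = 0 + (-16*(-1))/(-30) = 0 - 0.5333 = -0.5333

y = -0.5333x - 0.5333


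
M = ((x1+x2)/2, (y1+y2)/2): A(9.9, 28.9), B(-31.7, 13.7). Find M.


Mx = (9.9 - 31.7)/2 = -21.8/2 = -10.9000
My = (28.9 + 13.7)/2 = 42.6/2 = 21.3000

(-10.9000, 21.3000)


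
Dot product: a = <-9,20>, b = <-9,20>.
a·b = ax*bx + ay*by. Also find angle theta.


a·b = -9*(-9) + 20*20 = 81 + 400 = 481
|a| = sqrt(81+400) = 21.9317
|b| = sqrt(81+400) = 21.9317
cos(theta) = 481/(sqrt(481)*sqrt(481)) = 481/sqrt(231361) = 1
theta = arccos(481/sqrt(231361)) = 0 degrees

a·b = 481, theta = 0 deg


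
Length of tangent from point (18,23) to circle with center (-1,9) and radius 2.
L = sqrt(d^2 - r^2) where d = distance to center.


d = sqrt((18+ 1)^2 + (23-9)^2) = sqrt(361+196) = 23.6008
L = sqrt(557.0000 - 4) = sqrt(553.0000) = 23.5160

23.5160


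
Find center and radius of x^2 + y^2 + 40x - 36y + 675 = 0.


h = -D/2 = -40/2 = -20
k = -E/2 = 36/2 = 18
r^2 = h^2 + k^2 - F = 400 + 324 - 675 = 49
r = 7

Center (-20, 18), radius = 7


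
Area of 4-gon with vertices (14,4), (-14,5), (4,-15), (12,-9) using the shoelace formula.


sum(xi*y_{i+1}) = 14*5 - 14*(-15) + 4*(-9) + 12*4 = 292
sum(yi*x_{i+1}) = 4*(-14) + 5*4 - 15*12 - 9*14 = -342
Area = |292 + 342|/2 = 634/2 = 317.0000

317.0000 sq units


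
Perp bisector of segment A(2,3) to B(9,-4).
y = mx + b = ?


Midpoint = (5.5, -0.5)
Slope of AB = dy/dx = -7/7 = -1.0000
Perp slope = -dx/dy = 7/7 = 1.0000
b = My - (perp slope)*Mx = -0.5 + (7*5.5)/(-7) = -0.5 - 5.5000 = -6.0000

y = 1.0000x - 6.0000


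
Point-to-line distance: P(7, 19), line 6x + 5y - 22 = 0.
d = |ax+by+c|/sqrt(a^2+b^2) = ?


|6*7 + 5*19 - 22| = |115| = 115
sqrt(36 + 25) = sqrt(61) = 7.8102
d = 115/sqrt(61) = 14.7242

14.7242


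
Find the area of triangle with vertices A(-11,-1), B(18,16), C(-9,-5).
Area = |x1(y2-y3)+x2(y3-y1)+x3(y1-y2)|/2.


-11*(16+ 5) = -231
18*(-5+ 1) = -72
-9*(-1-16) = 153
sum = -150
Area = |-150|/2 = 75.0000

75.0000 sq units


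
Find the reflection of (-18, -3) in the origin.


Reflection rule for origin: (-x, -y)
(-18, -3) -> (18, 3)

(18, 3)


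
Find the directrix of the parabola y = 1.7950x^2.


a = 1.7950
1/(4a) = 0.1393
directrix: y = -0.1393 = -0.1393

y = -0.1393


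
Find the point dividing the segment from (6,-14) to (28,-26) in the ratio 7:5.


Px = (7*28 + 5*6)/12 = 226/12 = 18.8333
Py = (7*(-26) + 5*(-14))/12 = -252/12 = -21.0000

P = (18.8333, -21.0000)


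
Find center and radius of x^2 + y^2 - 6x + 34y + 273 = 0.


h = -D/2 = 6/2 = 3
k = -E/2 = -34/2 = -17
r^2 = h^2 + k^2 - F = 9 + 289 - 273 = 25
r = 5

Center (3, -17), radius = 5


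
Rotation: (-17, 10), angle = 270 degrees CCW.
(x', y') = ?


cos(270) = 0, sin(270) = -1
x' = -17*0 - 10*(-1) = 10
y' = -17*(-1) + 10*0 = 17

(10, 17)


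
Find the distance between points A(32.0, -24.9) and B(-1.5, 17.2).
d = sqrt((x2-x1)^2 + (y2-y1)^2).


dx = -1.5 - 32.0 = -33.5
dy = 17.2 + 24.9 = 42.1
d = sqrt(1122.25 + 1772.41) = sqrt(2894.66) = 53.8020

53.8020


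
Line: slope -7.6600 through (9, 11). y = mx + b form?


y - 11 = -7.6600(x - 9)
y = -7.6600x + 11 + 7.6600*9
y = -7.6600x + 79.9400

y = -7.6600x + 79.9400


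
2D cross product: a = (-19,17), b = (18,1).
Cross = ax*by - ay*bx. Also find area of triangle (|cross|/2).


cross = -19*1 - 17*18 = -19 - 306 = -325
Triangle area = |-325|/2 = 325/2 = 162.5000

cross = -325, triangle area = 162.5000


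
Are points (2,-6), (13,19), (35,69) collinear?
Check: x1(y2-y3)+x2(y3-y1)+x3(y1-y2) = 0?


2*(19-69) + 13*(69+ 6) + 35*(-6-19)
= -100 + 975 - 875 = 0

Yes, collinear (determinant = 0)


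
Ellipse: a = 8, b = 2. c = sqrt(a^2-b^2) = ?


c^2 = 8^2 - 2^2 = 64 - 4 = 60
c = sqrt(60) = 7.7460

c = 7.7460


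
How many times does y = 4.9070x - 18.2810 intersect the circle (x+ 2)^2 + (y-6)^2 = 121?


Substitute y = 4.9070x - 18.2810: (x+ 2)^2 + (4.9070x- 18.2810-6)^2 = 121
Expand to Ax^2 + Bx + C = 0, where b-k = -24.281
A = 1+m^2 = 25.078649
B = 2(m(b-k) - h) = 2(4.9070*(-24.281) + 2) = -234.293734
C = h^2 + (b-k)^2 - r^2 = 4 + 589.566961 - 121 = 472.566961
disc = B^2-4AC = 54893.5538 - 47405.3638 = 7488.1900
disc > 0

2 intersection points


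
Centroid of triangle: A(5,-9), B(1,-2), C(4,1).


Gx = (5+1+4)/3 = 10/3 = 3.3333
Gy = (-9- 2+1)/3 = -10/3 = -3.3333

G = (3.3333, -3.3333)


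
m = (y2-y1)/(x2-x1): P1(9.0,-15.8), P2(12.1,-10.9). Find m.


dy = -10.9 + 15.8 = 4.9
dx = 12.1 - 9.0 = 3.1
m = 4.9/3.1 = 1.5806

m = 1.5806


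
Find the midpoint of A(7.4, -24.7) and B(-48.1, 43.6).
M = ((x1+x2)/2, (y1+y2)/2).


Mx = (7.4 - 48.1)/2 = -40.7/2 = -20.3500
My = (-24.7 + 43.6)/2 = 18.9/2 = 9.4500

(-20.3500, 9.4500)


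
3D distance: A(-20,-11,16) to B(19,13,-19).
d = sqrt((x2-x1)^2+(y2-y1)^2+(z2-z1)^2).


dx=39, dy=24, dz=-35
d = sqrt(1521+576+1225) = sqrt(3322) = 57.6368

57.6368


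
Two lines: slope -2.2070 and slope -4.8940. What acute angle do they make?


m1-m2 = 2.687
1+m1*m2 = 11.801058
tan(theta) = |2.687/11.801058| = 0.227691
theta = arctan(|2.687/11.801058|) = 12.8271 degrees (acute angle)

12.8271 degrees


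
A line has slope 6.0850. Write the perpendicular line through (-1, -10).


Perpendicular slope = -1/m1 = -1/6.0850 = -0.1643
b2 = y0 - m2*x0 = -10 - 1/6.0850 = -10 - 0.1643 = -10.1643

y = -0.1643x - 10.1643


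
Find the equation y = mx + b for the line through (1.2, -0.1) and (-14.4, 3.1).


m = (3.2)/(-15.6) = -0.2051
b = y1 - m*x1 = -0.1 - (3.2*1.2)/(-15.6) = -0.1 + 0.2462 = 0.1462

y = -0.2051x + 0.1462


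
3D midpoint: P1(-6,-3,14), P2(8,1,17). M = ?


Mx = (-6+8)/2 = 1.0000
My = (-3+1)/2 = -1.0000
Mz = (14+17)/2 = 15.5000

M = (1.0000, -1.0000, 15.5000)


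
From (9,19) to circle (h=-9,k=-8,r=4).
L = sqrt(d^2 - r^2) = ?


d = sqrt((9+ 9)^2 + (19+ 8)^2) = sqrt(324+729) = 32.4500
L = sqrt(1053.0000 - 16) = sqrt(1037.0000) = 32.2025

32.2025


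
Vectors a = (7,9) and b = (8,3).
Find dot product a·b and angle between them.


a·b = 7*8 + 9*3 = 56 + 27 = 83
|a| = sqrt(49+81) = 11.4018
|b| = sqrt(64+9) = 8.5440
cos(theta) = 83/(sqrt(130)*sqrt(73)) = 83/sqrt(9490) = 0.852011
theta = arccos(83/sqrt(9490)) = 31.5690 degrees

a·b = 83, theta = 31.5690 deg


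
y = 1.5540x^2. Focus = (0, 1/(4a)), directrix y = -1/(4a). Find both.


a = 1.5540
1/(4a) = 0.1609
Focus = (0, 0.1609)
Directrix: y = -0.1609

Focus = (0, 0.1609), Directrix: y = -0.1609


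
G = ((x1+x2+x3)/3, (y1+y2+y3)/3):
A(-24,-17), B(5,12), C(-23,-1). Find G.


Gx = (-24+5- 23)/3 = -42/3 = -14.0000
Gy = (-17+12- 1)/3 = -6/3 = -2.0000

G = (-14.0000, -2.0000)


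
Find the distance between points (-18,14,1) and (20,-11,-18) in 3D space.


dx=38, dy=-25, dz=-19
d = sqrt(1444+625+361) = sqrt(2430) = 49.2950

49.2950


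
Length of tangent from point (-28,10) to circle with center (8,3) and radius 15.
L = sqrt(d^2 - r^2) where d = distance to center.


d = sqrt((-28-8)^2 + (10-3)^2) = sqrt(1296+49) = 36.6742
L = sqrt(1345.0000 - 225) = sqrt(1120.0000) = 33.4664

33.4664


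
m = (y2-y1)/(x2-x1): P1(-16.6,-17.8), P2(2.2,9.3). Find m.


dy = 9.3 + 17.8 = 27.1
dx = 2.2 + 16.6 = 18.8
m = 27.1/18.8 = 1.4415

m = 1.4415


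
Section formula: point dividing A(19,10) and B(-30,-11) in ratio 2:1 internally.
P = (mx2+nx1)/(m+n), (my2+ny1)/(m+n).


Px = (2*(-30) + 1*19)/3 = -41/3 = -13.6667
Py = (2*(-11) + 1*10)/3 = -12/3 = -4.0000

P = (-13.6667, -4.0000)


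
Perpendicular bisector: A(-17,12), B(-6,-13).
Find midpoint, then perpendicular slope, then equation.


Midpoint = (-11.5, -0.5)
Slope of AB = dy/dx = -25/11 = -2.2727
Perp slope = -dx/dy = 11/25 = 0.4400
b = My - (perp slope)*Mx = -0.5 + (11*(-11.5))/(-25) = -0.5 + 5.0600 = 4.5600

y = 0.4400x + 4.5600


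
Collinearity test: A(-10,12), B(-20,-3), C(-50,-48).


-10*(-3+ 48) - 20*(-48-12) - 50*(12+ 3)
= -450 + 1200 - 750 = 0

Yes, collinear (determinant = 0)


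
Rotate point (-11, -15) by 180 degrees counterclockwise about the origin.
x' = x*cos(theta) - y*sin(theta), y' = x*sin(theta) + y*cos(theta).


cos(180) = -1, sin(180) = 0
x' = -11*(-1) + 15*0 = 11
y' = -11*0 - 15*(-1) = 15

(11, 15)


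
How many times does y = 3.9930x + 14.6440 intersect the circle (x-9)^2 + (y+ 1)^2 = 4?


Substitute y = 3.9930x + 14.6440: (x-9)^2 + (3.9930x+14.6440+ 1)^2 = 4
Expand to Ax^2 + Bx + C = 0, where b-k = 15.644
A = 1+m^2 = 16.944049
B = 2(m(b-k) - h) = 2(3.9930*15.644 - 9) = 106.932984
C = h^2 + (b-k)^2 - r^2 = 81 + 244.734736 - 4 = 321.734736
disc = B^2-4AC = 11434.6631 - 21805.9565 = -10371.2934
disc < 0

0 intersection points


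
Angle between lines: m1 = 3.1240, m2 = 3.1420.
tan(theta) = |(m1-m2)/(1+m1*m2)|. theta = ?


m1-m2 = -0.018
1+m1*m2 = 10.815608
tan(theta) = |-0.018/10.815608| = 0.001664
theta = arctan(|-0.018/10.815608|) = 0.0954 degrees (acute angle)

0.0954 degrees


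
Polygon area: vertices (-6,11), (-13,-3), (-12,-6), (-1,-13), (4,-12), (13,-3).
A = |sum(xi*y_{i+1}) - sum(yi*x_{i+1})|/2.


sum(xi*y_{i+1}) = -6*(-3) - 13*(-6) - 12*(-13) - 1*(-12) + 4*(-3) + 13*11 = 395
sum(yi*x_{i+1}) = 11*(-13) - 3*(-12) - 6*(-1) - 13*4 - 12*13 - 3*(-6) = -291
Area = |395 + 291|/2 = 686/2 = 343.0000

343.0000 sq units


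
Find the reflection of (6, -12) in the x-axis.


Reflection rule for x-axis: (x, -y)
(6, -12) -> (6, 12)

(6, 12)


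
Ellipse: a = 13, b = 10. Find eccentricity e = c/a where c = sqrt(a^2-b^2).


c = sqrt(169-100) = sqrt(69) = 8.3066
e = c/a = sqrt(69)/13 = 0.6390

e = 0.6390


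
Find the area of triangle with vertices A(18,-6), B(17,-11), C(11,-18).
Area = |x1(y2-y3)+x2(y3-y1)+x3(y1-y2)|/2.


18*(-11+ 18) = 126
17*(-18+ 6) = -204
11*(-6+ 11) = 55
sum = -23
Area = |-23|/2 = 11.5000

11.5000 sq units


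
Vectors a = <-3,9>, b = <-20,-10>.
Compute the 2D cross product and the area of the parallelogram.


cross = -3*(-10) - 9*(-20) = 30 + 180 = 210
Parallelogram area = |210| = 210

cross = 210, parallelogram area = 210


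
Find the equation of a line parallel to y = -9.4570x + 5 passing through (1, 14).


Parallel lines have equal slopes.
m2 = -9.4570
b2 = 14 + 9.4570*1 = 23.4570

y = -9.4570x + 23.4570


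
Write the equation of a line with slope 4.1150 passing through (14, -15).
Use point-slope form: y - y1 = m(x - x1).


y + 15 = 4.1150(x - 14)
y = 4.1150x - 15 - 4.1150*14
y = 4.1150x - 72.6100

y = 4.1150x - 72.6100


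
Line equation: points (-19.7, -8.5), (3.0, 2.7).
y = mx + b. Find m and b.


m = (11.2)/(22.7) = 0.4934
b = y1 - m*x1 = -8.5 - (11.2*(-19.7))/(22.7) = -8.5 + 9.7198 = 1.2198

y = 0.4934x + 1.2198


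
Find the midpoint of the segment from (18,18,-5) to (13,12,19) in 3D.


Mx = (18+13)/2 = 15.5000
My = (18+12)/2 = 15.0000
Mz = (-5+19)/2 = 7.0000

M = (15.5000, 15.0000, 7.0000)


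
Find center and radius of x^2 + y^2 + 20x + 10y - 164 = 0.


h = -D/2 = -20/2 = -10
k = -E/2 = -10/2 = -5
r^2 = h^2 + k^2 - F = 100 + 25 + 164 = 289
r = 17

Center (-10, -5), radius = 17


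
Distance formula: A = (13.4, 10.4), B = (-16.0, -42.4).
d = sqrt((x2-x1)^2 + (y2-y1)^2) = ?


dx = -16.0 - 13.4 = -29.4
dy = -42.4 - 10.4 = -52.8
d = sqrt(864.36 + 2787.84) = sqrt(3652.2) = 60.4334

60.4334


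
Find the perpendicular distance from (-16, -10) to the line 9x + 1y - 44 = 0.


|9*(-16) + 1*(-10) - 44| = |-198| = 198
sqrt(81 + 1) = sqrt(82) = 9.0554
d = 198/sqrt(82) = 21.8654

21.8654


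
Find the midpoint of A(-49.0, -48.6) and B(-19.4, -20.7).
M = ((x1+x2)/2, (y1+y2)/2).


Mx = (-49.0 - 19.4)/2 = -68.4/2 = -34.2000
My = (-48.6 - 20.7)/2 = -69.3/2 = -34.6500

(-34.2000, -34.6500)


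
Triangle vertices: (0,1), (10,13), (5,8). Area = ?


0*(13-8) = 0
10*(8-1) = 70
5*(1-13) = -60
sum = 10
Area = |10|/2 = 5.0000

5.0000 sq units


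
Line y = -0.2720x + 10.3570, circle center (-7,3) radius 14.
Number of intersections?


Substitute y = -0.2720x + 10.3570: (x+ 7)^2 + (-0.2720x+10.3570-3)^2 = 196
Expand to Ax^2 + Bx + C = 0, where b-k = 7.357
A = 1+m^2 = 1.073984
B = 2(m(b-k) - h) = 2(-0.2720*7.357 + 7) = 9.997792
C = h^2 + (b-k)^2 - r^2 = 49 + 54.125449 - 196 = -92.874551
disc = B^2-4AC = 99.9558 + 398.9831 = 498.9389
disc > 0

2 intersection points


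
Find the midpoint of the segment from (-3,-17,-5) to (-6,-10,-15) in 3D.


Mx = (-3- 6)/2 = -4.5000
My = (-17- 10)/2 = -13.5000
Mz = (-5- 15)/2 = -10.0000

M = (-4.5000, -13.5000, -10.0000)


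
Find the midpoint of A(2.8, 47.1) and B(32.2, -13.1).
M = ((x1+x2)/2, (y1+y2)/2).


Mx = (2.8 + 32.2)/2 = 35.0/2 = 17.5000
My = (47.1 - 13.1)/2 = 34.0/2 = 17.0000

(17.5000, 17.0000)


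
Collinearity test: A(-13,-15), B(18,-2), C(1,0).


-13*(-2-0) + 18*(0+ 15) + 1*(-15+ 2)
= 26 + 270 - 13 = 283

No, not collinear (determinant = 283)


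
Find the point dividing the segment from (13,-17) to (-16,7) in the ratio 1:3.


Px = (1*(-16) + 3*13)/4 = 23/4 = 5.7500
Py = (1*7 + 3*(-17))/4 = -44/4 = -11.0000

P = (5.7500, -11.0000)


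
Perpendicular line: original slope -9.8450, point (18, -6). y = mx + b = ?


Perpendicular slope = -1/m1 = -1/(-9.8450) = 0.1016
b2 = y0 - m2*x0 = -6 + 18/(-9.8450) = -6 - 1.8283 = -7.8283

y = 0.1016x - 7.8283


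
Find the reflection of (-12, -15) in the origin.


Reflection rule for origin: (-x, -y)
(-12, -15) -> (12, 15)

(12, 15)


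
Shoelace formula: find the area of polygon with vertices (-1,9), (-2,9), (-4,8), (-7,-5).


sum(xi*y_{i+1}) = -1*9 - 2*8 - 4*(-5) - 7*9 = -68
sum(yi*x_{i+1}) = 9*(-2) + 9*(-4) + 8*(-7) - 5*(-1) = -105
Area = |-68 + 105|/2 = 37/2 = 18.5000

18.5000 sq units


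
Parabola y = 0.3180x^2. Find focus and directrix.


a = 0.3180
1/(4a) = 0.7862
Focus = (0, 0.7862)
Directrix: y = -0.7862

Focus = (0, 0.7862), Directrix: y = -0.7862


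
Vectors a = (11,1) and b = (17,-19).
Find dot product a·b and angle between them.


a·b = 11*17 + 1*(-19) = 187 - 19 = 168
|a| = sqrt(121+1) = 11.0454
|b| = sqrt(289+361) = 25.4951
cos(theta) = 168/(sqrt(122)*sqrt(650)) = 168/sqrt(79300) = 0.596585
theta = arccos(168/sqrt(79300)) = 53.3743 degrees

a·b = 168, theta = 53.3743 deg


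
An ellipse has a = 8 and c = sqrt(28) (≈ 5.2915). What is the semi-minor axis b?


b^2 = 8^2 - (sqrt(28))^2 = 64 - 28 = 36
b = sqrt(36) = 6

b = 6


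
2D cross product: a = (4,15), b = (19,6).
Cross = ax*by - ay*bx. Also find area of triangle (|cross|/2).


cross = 4*6 - 15*19 = 24 - 285 = -261
Triangle area = |-261|/2 = 261/2 = 130.5000

cross = -261, triangle area = 130.5000


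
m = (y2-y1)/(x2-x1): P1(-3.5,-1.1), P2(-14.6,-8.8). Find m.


dy = -8.8 + 1.1 = -7.7
dx = -14.6 + 3.5 = -11.1
m = -7.7/(-11.1) = 0.6937

m = 0.6937


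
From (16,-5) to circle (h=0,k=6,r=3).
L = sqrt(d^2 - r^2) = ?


d = sqrt((16-0)^2 + (-5-6)^2) = sqrt(256+121) = 19.4165
L = sqrt(377.0000 - 9) = sqrt(368.0000) = 19.1833

19.1833


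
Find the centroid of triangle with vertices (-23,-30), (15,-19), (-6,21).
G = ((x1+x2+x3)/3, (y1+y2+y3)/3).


Gx = (-23+15- 6)/3 = -14/3 = -4.6667
Gy = (-30- 19+21)/3 = -28/3 = -9.3333

G = (-4.6667, -9.3333)


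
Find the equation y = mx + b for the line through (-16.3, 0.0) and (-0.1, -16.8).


m = (-16.8)/(16.2) = -1.0370
b = y1 - m*x1 = 0.0 - (-16.8*(-16.3))/(16.2) = 0.0 - 16.9037 = -16.9037

y = -1.0370x - 16.9037


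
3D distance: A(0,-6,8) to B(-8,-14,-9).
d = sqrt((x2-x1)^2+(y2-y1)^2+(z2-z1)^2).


dx=-8, dy=-8, dz=-17
d = sqrt(64+64+289) = sqrt(417) = 20.4206

20.4206


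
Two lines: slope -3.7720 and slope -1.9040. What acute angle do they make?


m1-m2 = -1.868
1+m1*m2 = 8.181888
tan(theta) = |-1.868/8.181888| = 0.228309
theta = arctan(|-1.868/8.181888|) = 12.8607 degrees (acute angle)

12.8607 degrees


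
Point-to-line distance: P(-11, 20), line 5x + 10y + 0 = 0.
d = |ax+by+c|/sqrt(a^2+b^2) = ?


|5*(-11) + 10*20 + 0| = |145| = 145
sqrt(25 + 100) = sqrt(125) = 11.1803
d = 145/sqrt(125) = 12.9692

12.9692


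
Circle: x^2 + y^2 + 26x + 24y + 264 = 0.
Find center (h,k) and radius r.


h = -D/2 = -26/2 = -13
k = -E/2 = -24/2 = -12
r^2 = h^2 + k^2 - F = 169 + 144 - 264 = 49
r = 7

Center (-13, -12), radius = 7


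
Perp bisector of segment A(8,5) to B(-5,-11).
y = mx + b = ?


Midpoint = (1.5, -3)
Slope of AB = dy/dx = -16/(-13) = 1.2308
Perp slope = -dx/dy = -13/16 = -0.8125
b = My - (perp slope)*Mx = -3 + (-13*1.5)/(-16) = -3 + 1.2188 = -1.7812

y = -0.8125x - 1.7812


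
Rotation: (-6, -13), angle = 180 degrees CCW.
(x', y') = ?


cos(180) = -1, sin(180) = 0
x' = -6*(-1) + 13*0 = 6
y' = -6*0 - 13*(-1) = 13

(6, 13)
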